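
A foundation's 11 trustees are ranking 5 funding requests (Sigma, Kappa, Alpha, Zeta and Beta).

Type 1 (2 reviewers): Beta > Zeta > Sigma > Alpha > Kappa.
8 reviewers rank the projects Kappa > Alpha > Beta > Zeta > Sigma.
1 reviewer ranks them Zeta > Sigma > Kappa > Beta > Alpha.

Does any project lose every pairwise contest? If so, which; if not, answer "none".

Head-to-head results (11 reviewers):
Sigma vs Kappa: Kappa wins 8–3.
Sigma vs Alpha: 3 to 8, Alpha.
Sigma vs Zeta: Zeta wins 11–0.
Sigma vs Beta: Beta wins 10–1.
Kappa vs Alpha: Kappa preferred on 8+1 = 9 ballots; Kappa wins 9–2.
Kappa vs Zeta: Kappa preferred on 8 ballots; Kappa wins 8–3.
Kappa vs Beta: Kappa preferred on 8+1 = 9 ballots; Kappa wins 9–2.
Alpha vs Zeta: Alpha preferred on 8 ballots; Alpha wins 8–3.
Alpha vs Beta: 8 for Alpha, 3 for Beta — Alpha by 8–3.
Zeta vs Beta: Beta wins 10–1.
Only Sigma has no wins; Sigma is the Condorcet loser.

Sigma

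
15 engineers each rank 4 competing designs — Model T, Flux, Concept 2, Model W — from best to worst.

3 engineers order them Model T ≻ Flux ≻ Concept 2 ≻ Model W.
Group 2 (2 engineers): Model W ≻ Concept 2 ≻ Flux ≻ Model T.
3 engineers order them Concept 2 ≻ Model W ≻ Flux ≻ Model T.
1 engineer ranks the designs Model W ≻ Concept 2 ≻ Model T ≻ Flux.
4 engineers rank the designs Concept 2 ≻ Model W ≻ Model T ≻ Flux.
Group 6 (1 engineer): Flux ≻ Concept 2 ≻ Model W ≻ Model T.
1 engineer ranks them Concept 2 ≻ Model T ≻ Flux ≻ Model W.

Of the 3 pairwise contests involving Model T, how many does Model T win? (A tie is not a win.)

1

Model T against each rival (15 engineers):
Model T vs Flux: Model T is ranked higher on 3+1+4+1 = 9 ballots, Flux on 6. Model T wins 9–6.
Model T vs Concept 2: Model T is ranked higher on 3 ballots, Concept 2 on 12. Concept 2 wins 12–3.
Model T–Model W: Model W 11–4.
Model T beats Flux; loses to Concept 2, Model W — 1 pairwise win.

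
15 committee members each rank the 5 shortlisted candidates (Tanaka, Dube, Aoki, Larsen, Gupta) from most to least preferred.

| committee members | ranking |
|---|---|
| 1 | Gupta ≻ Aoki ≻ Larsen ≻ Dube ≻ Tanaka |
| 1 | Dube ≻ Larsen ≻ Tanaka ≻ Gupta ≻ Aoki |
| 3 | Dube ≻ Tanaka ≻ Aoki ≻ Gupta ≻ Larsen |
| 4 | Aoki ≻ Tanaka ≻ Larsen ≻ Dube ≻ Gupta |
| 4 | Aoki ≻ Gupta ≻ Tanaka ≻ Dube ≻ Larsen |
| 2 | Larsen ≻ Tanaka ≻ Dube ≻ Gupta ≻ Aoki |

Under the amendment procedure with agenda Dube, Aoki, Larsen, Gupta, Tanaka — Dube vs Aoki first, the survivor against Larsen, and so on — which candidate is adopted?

Round 1: Dube vs Aoki — 6–9, Aoki advances.
Round 2: Aoki vs Larsen — 12–3, Aoki advances.
Round 3: Aoki vs Gupta — 11–4, Aoki advances.
Round 4: Aoki vs Tanaka — 9–6, Aoki advances.
The agenda winner is Aoki.

Aoki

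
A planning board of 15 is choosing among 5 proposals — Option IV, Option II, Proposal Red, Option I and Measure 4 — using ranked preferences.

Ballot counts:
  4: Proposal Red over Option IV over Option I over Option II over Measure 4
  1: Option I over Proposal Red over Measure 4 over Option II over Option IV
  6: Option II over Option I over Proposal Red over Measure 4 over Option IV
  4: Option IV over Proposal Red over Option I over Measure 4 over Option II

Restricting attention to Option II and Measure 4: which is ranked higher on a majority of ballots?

Option II

Ballots ranking Option II above Measure 4: 4 + 6 = 10.
Ballots ranking Measure 4 above Option II: 15 − 10 = 5.
Option II wins the head-to-head 10–5.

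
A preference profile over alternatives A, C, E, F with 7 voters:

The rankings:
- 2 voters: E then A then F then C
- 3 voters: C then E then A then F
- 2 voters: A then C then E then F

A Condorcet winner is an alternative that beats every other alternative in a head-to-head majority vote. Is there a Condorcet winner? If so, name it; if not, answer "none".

Pairwise majorities:
A vs C: A preferred on 2+2 = 4 ballots; A wins 4–3.
A vs E: 2 for A, 5 for E — E by 5–2.
A vs F: A is ranked higher on 2+3+2 = 7 ballots, F on 0. A wins 7–0.
C vs E: C, 5–2.
C vs F: C wins 5–2.
E vs F: E wins 7–0.
No alternative is unbeaten: A loses to E; C loses to A; E loses to C; F loses to A. In particular A > C > E > A is a majority cycle — no Condorcet winner exists.

none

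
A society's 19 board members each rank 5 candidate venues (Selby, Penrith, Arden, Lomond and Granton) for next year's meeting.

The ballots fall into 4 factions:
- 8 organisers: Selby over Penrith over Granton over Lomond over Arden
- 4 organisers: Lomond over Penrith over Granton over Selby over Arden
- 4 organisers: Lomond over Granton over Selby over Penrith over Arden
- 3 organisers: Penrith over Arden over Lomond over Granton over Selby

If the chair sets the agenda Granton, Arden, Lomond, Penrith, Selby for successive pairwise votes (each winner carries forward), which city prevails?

Selby

Round 1: Granton vs Arden — 16–3, Granton advances.
Round 2: Granton vs Lomond — 8–11, Lomond advances.
Round 3: Lomond vs Penrith — 8–11, Penrith advances.
Round 4: Penrith vs Selby — 7–12, Selby advances.
Selby survives the agenda.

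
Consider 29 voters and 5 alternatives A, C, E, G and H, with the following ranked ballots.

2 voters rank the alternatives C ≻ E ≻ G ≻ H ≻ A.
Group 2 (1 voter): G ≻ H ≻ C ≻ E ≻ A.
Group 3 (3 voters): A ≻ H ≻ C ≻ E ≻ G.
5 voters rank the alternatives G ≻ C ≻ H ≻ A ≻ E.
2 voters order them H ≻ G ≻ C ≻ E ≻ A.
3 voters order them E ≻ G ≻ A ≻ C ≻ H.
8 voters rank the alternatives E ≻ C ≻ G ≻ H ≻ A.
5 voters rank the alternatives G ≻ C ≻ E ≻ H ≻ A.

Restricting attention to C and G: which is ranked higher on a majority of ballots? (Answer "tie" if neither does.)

Ballots ranking C above G: 2 + 3 + 8 = 13.
Ballots ranking G above C: 29 − 13 = 16.
G wins the head-to-head 16–13.

G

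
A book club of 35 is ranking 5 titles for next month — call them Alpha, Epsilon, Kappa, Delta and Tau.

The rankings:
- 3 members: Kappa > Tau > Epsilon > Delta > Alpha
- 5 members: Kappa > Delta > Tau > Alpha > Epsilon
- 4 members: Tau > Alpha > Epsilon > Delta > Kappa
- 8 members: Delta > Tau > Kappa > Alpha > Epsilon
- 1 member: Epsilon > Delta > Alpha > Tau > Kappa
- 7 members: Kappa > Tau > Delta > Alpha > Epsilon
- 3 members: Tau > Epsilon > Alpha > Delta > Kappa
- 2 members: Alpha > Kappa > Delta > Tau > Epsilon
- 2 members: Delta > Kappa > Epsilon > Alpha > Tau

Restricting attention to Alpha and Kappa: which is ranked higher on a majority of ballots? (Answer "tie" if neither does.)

Ballots ranking Alpha above Kappa: 4 + 1 + 3 + 2 = 10.
Ballots ranking Kappa above Alpha: 35 − 10 = 25.
Kappa wins the head-to-head 25–10.

Kappa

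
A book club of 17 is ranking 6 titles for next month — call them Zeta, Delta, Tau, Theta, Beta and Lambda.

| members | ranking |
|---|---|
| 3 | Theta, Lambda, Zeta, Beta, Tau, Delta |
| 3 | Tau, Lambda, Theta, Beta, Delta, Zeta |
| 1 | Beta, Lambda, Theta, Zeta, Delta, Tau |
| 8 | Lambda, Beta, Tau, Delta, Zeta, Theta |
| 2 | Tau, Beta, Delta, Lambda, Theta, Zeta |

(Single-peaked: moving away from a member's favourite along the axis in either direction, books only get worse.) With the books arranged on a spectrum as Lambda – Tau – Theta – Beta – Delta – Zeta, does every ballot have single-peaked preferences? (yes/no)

no

Axis positions: Lambda=1, Tau=2, Theta=3, Beta=4, Delta=5, Zeta=6.
Cluster 1: ranking walks positions 3-1-6-4-2-5; Lambda is ranked above Tau even though Tau lies between Lambda and the peak Theta on the axis — preferences dip and rise again. Not single-peaked.
Cluster 2 (peak Tau at position 2): ranking walks positions 2-1-3-4-5-6, expanding outward from the peak — single-peaked.
Cluster 3: ranking walks positions 4-1-3-6-5-2; Lambda is ranked above Theta even though Theta lies between Lambda and the peak Beta on the axis — preferences dip and rise again. Not single-peaked.
Cluster 4: ranking walks positions 1-4-2-5-6-3; Beta is ranked above Tau even though Tau lies between Beta and the peak Lambda on the axis — preferences dip and rise again. Not single-peaked.
Cluster 5: ranking walks positions 2-4-5-1-3-6; Beta is ranked above Theta even though Theta lies between Beta and the peak Tau on the axis — preferences dip and rise again. Not single-peaked.
Cluster 1 violates single-peakedness, so the profile is not single-peaked on this axis.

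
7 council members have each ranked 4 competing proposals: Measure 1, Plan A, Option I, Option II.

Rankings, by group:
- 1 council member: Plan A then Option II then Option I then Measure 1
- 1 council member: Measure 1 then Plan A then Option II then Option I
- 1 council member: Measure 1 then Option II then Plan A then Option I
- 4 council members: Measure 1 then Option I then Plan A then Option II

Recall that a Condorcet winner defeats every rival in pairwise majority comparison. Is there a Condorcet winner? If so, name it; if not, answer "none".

Check each pair by majority over 7 ballots:
Measure 1 vs Plan A: Measure 1 preferred on 1+1+4 = 6 ballots; Measure 1 wins 6–1.
Measure 1 vs Option I: 1+1+4 = 6 for Measure 1, 1 for Option I — Measure 1 by 6–1.
Measure 1 vs Option II: Measure 1 preferred on 1+1+4 = 6 ballots; Measure 1 wins 6–1.
Plan A vs Option I: 1+1+1 = 3 for Plan A, 4 for Option I — Option I by 4–3.
Plan A vs Option II: 6 to 1, Plan A.
Option I vs Option II: 4 to 3, Option I.
Measure 1 beats each of Plan A, Option I, Option II — Measure 1 is the Condorcet winner.

Measure 1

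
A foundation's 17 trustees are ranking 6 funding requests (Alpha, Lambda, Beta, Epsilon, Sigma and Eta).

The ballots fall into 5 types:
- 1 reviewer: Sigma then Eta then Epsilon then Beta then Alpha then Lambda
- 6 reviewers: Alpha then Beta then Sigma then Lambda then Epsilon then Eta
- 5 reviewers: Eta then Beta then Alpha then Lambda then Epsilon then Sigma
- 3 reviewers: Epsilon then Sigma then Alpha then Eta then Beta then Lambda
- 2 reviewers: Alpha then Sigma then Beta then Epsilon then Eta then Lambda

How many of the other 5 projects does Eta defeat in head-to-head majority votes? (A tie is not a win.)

Eta against each rival (17 reviewers):
Eta–Alpha: Alpha 11–6.
Eta vs Lambda: Eta preferred on 1+5+3+2 = 11 ballots; Eta wins 11–6.
Eta vs Beta: Eta is ranked higher on 1+5+3 = 9 ballots, Beta on 8. Eta wins 9–8.
Eta–Epsilon: Epsilon 11–6.
Eta–Sigma: Sigma 12–5.
Eta beats Lambda, Beta; loses to Alpha, Epsilon, Sigma — 2 pairwise wins.

2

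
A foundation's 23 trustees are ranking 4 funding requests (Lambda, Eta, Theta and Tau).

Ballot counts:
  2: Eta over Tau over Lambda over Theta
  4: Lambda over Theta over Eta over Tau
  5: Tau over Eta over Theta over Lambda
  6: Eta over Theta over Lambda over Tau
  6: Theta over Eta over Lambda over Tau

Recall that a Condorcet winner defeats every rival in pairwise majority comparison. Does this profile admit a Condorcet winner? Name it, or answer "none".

Eta

Check each pair by majority over 23 ballots:
Lambda vs Eta: 4 to 19, Eta.
Lambda–Theta: Theta 17–6.
Lambda vs Tau: Lambda wins 16–7.
Eta vs Theta: 2+5+6 = 13 for Eta, 10 for Theta — Eta by 13–10.
Eta–Tau: Eta 18–5.
Theta vs Tau: Theta preferred on 4+6+6 = 16 ballots; Theta wins 16–7.
Eta defeats every rival head-to-head and is the Condorcet winner.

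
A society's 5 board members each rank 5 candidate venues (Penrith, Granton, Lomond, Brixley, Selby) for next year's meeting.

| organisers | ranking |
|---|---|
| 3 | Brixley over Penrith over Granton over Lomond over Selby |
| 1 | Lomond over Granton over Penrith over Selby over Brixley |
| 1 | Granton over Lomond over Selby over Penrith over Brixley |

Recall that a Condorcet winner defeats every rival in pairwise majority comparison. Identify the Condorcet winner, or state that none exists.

Brixley

Check each pair by majority over 5 ballots:
Penrith vs Granton: 3 for Penrith, 2 for Granton — Penrith by 3–2.
Penrith vs Lomond: Penrith is ranked higher on 3 ballots, Lomond on 2. Penrith wins 3–2.
Penrith vs Brixley: 2 to 3, Brixley.
Penrith vs Selby: 4 to 1, Penrith.
Granton vs Lomond: 4 to 1, Granton.
Granton vs Brixley: Granton is ranked higher on 1+1 = 2 ballots, Brixley on 3. Brixley wins 3–2.
Granton vs Selby: 3+1+1 = 5 for Granton, 0 for Selby — Granton by 5–0.
Lomond vs Brixley: 2 to 3, Brixley.
Lomond vs Selby: 5 to 0, Lomond.
Brixley vs Selby: 3 for Brixley, 2 for Selby — Brixley by 3–2.
Only Brixley has no losses; Brixley is the Condorcet winner.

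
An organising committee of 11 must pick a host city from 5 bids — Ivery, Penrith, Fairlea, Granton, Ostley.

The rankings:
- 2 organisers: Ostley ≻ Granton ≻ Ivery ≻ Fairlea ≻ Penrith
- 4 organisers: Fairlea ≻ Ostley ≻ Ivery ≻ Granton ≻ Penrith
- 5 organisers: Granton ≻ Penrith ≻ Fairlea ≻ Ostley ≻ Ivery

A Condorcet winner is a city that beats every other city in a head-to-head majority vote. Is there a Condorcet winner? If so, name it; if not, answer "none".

none

Pairwise majorities:
Ivery–Penrith: Ivery 6–5.
Ivery vs Fairlea: Fairlea, 9–2.
Ivery–Granton: Granton 7–4.
Ivery vs Ostley: Ostley, 11–0.
Penrith vs Fairlea: Fairlea, 6–5.
Penrith vs Granton: Granton wins 11–0.
Penrith vs Ostley: Ostley wins 6–5.
Fairlea–Granton: Granton 7–4.
Fairlea vs Ostley: Fairlea wins 9–2.
Granton–Ostley: Ostley 6–5.
No city is unbeaten: Ivery loses to Fairlea; Penrith loses to Ivery; Fairlea loses to Granton; Granton loses to Ostley; Ostley loses to Fairlea. In particular Fairlea beats Ostley beats Granton beats Fairlea is a majority cycle — no Condorcet winner exists.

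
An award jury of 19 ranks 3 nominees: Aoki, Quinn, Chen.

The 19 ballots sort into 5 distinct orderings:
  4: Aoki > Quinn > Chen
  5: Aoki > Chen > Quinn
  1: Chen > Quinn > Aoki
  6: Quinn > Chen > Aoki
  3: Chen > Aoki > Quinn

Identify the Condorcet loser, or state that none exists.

none

Pairwise majorities:
Aoki vs Quinn: Aoki preferred on 4+5+3 = 12 ballots; Aoki wins 12–7.
Aoki vs Chen: Aoki preferred on 4+5 = 9 ballots; Chen wins 10–9.
Quinn vs Chen: Quinn preferred on 4+6 = 10 ballots; Quinn wins 10–9.
Each nominee has at least one pairwise win (Aoki beats Quinn; Quinn beats Chen; Chen beats Aoki) — no Condorcet loser.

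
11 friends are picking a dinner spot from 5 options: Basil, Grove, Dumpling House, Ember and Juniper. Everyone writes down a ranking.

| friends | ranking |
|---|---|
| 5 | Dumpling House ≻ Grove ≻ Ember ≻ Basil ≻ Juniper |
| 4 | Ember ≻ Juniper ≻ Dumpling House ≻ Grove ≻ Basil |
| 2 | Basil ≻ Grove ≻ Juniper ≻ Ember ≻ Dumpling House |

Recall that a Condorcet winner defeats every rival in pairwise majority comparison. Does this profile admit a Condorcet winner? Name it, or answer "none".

none

Pairwise majorities:
Basil–Grove: Grove 9–2.
Basil vs Dumpling House: 2 to 9, Dumpling House.
Basil vs Ember: Ember wins 9–2.
Basil vs Juniper: 7 to 4, Basil.
Grove vs Dumpling House: Grove is ranked higher on 2 ballots, Dumpling House on 9. Dumpling House wins 9–2.
Grove vs Ember: 5+2 = 7 for Grove, 4 for Ember — Grove by 7–4.
Grove vs Juniper: Grove preferred on 5+2 = 7 ballots; Grove wins 7–4.
Dumpling House vs Ember: Ember, 6–5.
Dumpling House vs Juniper: Dumpling House is ranked higher on 5 ballots, Juniper on 6. Juniper wins 6–5.
Ember vs Juniper: Ember preferred on 5+4 = 9 ballots; Ember wins 9–2.
No restaurant is unbeaten: Basil loses to Grove; Grove loses to Dumpling House; Dumpling House loses to Ember; Ember loses to Grove; Juniper loses to Basil. In particular Basil > Juniper > Dumpling House > Basil is a majority cycle — no Condorcet winner exists.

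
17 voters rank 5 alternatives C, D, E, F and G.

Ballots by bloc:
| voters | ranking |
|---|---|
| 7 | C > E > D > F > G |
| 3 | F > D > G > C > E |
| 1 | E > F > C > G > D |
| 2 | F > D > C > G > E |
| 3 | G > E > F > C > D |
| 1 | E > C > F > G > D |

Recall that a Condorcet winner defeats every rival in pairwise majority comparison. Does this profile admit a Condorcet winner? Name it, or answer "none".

Check each pair by majority over 17 ballots:
C vs D: C wins 12–5.
C vs E: C, 12–5.
C–F: F 9–8.
C vs G: C, 11–6.
D vs E: E, 12–5.
D vs F: F, 10–7.
D–G: D 12–5.
E vs F: E wins 12–5.
E vs G: E wins 9–8.
F vs G: F wins 14–3.
Every alternative loses at least once (C loses to F; D loses to C; E loses to C; F loses to E; G loses to C). The majority relation contains the cycle C > E > F > C, so there is no Condorcet winner.

none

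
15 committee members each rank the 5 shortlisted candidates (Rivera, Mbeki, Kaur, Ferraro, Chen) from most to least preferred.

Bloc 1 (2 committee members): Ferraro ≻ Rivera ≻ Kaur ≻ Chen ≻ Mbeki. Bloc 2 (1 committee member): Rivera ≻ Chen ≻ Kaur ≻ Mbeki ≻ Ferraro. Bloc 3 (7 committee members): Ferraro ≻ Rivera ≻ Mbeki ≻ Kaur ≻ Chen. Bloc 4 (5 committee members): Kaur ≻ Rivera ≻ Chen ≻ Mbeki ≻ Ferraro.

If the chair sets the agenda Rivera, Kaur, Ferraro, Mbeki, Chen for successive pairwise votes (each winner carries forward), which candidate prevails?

Round 1: Rivera vs Kaur — 10–5, Rivera advances.
Round 2: Rivera vs Ferraro — 6–9, Ferraro advances.
Round 3: Ferraro vs Mbeki — 9–6, Ferraro advances.
Round 4: Ferraro vs Chen — 9–6, Ferraro advances.
The agenda winner is Ferraro.

Ferraro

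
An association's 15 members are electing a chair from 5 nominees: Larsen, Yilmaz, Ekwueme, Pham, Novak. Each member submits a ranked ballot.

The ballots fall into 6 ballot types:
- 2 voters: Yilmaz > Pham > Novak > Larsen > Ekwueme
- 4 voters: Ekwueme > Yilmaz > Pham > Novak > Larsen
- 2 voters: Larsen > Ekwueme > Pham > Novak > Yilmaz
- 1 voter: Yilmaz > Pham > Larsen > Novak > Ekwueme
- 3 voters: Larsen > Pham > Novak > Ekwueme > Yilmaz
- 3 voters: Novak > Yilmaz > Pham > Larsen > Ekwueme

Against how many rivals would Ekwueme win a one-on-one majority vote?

Ekwueme against each rival (15 voters):
Ekwueme–Larsen: Larsen 11–4.
Ekwueme vs Yilmaz: Ekwueme wins 9–6.
Ekwueme vs Pham: Pham, 9–6.
Ekwueme vs Novak: Ekwueme preferred on 4+2 = 6 ballots; Novak wins 9–6.
Ekwueme beats Yilmaz; loses to Larsen, Pham, Novak — 1 pairwise win.

1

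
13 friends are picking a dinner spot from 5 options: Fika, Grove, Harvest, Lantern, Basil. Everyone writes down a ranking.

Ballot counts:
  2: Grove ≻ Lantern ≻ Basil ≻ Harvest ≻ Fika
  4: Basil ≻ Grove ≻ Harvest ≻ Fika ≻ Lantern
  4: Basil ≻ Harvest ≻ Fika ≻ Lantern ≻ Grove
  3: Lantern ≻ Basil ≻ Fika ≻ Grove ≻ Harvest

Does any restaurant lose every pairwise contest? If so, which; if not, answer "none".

Pairwise majorities:
Fika–Grove: Fika 7–6.
Fika vs Harvest: 3 to 10, Harvest.
Fika–Lantern: Fika 8–5.
Fika vs Basil: Basil, 13–0.
Grove vs Harvest: Grove wins 9–4.
Grove vs Lantern: Grove is ranked higher on 2+4 = 6 ballots, Lantern on 7. Lantern wins 7–6.
Grove vs Basil: Basil wins 11–2.
Harvest vs Lantern: 4+4 = 8 for Harvest, 5 for Lantern — Harvest by 8–5.
Harvest vs Basil: Harvest is ranked higher on 0 ballots, Basil on 13. Basil wins 13–0.
Lantern vs Basil: Basil wins 8–5.
Every restaurant wins at least one matchup (Fika beats Grove; Grove beats Harvest; Harvest beats Fika; Lantern beats Grove; Basil beats Fika), so there is no Condorcet loser.

none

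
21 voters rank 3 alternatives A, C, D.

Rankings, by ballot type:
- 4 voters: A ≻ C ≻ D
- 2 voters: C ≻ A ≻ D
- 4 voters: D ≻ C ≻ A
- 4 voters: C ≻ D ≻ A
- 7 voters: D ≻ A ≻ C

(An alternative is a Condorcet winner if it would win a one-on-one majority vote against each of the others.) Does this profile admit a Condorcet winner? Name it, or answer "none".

D

Pairwise majorities:
A vs C: A is ranked higher on 4+7 = 11 ballots, C on 10. A wins 11–10.
A vs D: A preferred on 4+2 = 6 ballots; D wins 15–6.
C vs D: C is ranked higher on 4+2+4 = 10 ballots, D on 11. D wins 11–10.
D wins every pairwise contest, so D is the Condorcet winner.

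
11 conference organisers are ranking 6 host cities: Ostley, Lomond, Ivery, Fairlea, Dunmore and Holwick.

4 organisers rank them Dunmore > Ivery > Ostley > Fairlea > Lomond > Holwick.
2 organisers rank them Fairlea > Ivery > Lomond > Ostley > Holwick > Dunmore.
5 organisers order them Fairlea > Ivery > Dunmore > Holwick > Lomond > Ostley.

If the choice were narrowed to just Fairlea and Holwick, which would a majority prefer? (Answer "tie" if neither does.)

Fairlea

Ballots ranking Fairlea above Holwick: 4 + 2 + 5 = 11.
Ballots ranking Holwick above Fairlea: 11 − 11 = 0.
Fairlea wins the head-to-head 11–0.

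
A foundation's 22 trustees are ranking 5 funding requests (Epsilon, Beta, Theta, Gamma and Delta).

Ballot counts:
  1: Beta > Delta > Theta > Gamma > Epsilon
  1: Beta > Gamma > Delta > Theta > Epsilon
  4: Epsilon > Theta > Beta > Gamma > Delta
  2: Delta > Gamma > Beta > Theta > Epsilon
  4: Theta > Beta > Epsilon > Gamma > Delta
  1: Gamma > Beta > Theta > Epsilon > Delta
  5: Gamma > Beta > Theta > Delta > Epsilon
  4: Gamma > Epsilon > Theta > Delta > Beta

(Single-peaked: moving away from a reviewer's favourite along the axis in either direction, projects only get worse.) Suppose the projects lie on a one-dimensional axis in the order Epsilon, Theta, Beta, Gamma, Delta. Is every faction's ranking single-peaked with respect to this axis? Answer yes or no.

Axis positions: Epsilon=1, Theta=2, Beta=3, Gamma=4, Delta=5.
Faction 1: ranking walks positions 3-5-2-4-1; Delta is ranked above Gamma even though Gamma lies between Delta and the peak Beta on the axis — preferences dip and rise again. Not single-peaked.
Faction 2 (peak Beta at position 3): ranking walks positions 3-4-5-2-1, expanding outward from the peak — single-peaked.
Faction 3 (peak Epsilon at position 1): ranking walks positions 1-2-3-4-5, expanding outward from the peak — single-peaked.
Faction 4 (peak Delta at position 5): ranking walks positions 5-4-3-2-1, expanding outward from the peak — single-peaked.
Faction 5 (peak Theta at position 2): ranking walks positions 2-3-1-4-5, expanding outward from the peak — single-peaked.
Faction 6 (peak Gamma at position 4): ranking walks positions 4-3-2-1-5, expanding outward from the peak — single-peaked.
Faction 7 (peak Gamma at position 4): ranking walks positions 4-3-2-5-1, expanding outward from the peak — single-peaked.
Faction 8: ranking walks positions 4-1-2-5-3; Epsilon is ranked above Beta even though Beta lies between Epsilon and the peak Gamma on the axis — preferences dip and rise again. Not single-peaked.
Faction 1 violates single-peakedness, so the profile is not single-peaked on this axis.

no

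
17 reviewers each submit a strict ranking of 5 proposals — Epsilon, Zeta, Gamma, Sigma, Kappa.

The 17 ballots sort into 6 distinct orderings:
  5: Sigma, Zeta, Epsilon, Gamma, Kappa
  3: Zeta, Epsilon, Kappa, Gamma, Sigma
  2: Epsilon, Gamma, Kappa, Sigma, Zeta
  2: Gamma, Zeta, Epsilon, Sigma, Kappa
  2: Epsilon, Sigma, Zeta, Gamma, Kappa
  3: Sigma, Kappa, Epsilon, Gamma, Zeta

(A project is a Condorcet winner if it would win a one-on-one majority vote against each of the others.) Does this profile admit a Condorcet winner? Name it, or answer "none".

none

Head-to-head results (17 reviewers):
Epsilon vs Zeta: Zeta, 10–7.
Epsilon vs Gamma: Epsilon is ranked higher on 5+3+2+2+3 = 15 ballots, Gamma on 2. Epsilon wins 15–2.
Epsilon vs Sigma: Epsilon is ranked higher on 3+2+2+2 = 9 ballots, Sigma on 8. Epsilon wins 9–8.
Epsilon–Kappa: Epsilon 14–3.
Zeta vs Gamma: Zeta is ranked higher on 5+3+2 = 10 ballots, Gamma on 7. Zeta wins 10–7.
Zeta vs Sigma: 5 to 12, Sigma.
Zeta vs Kappa: Zeta wins 12–5.
Gamma vs Sigma: 7 to 10, Sigma.
Gamma vs Kappa: Gamma, 11–6.
Sigma–Kappa: Sigma 12–5.
Each project drops at least one matchup (Epsilon loses to Zeta; Zeta loses to Sigma; Gamma loses to Epsilon; Sigma loses to Epsilon; Kappa loses to Epsilon); the cycle Epsilon > Sigma > Zeta > Epsilon rules out a Condorcet winner.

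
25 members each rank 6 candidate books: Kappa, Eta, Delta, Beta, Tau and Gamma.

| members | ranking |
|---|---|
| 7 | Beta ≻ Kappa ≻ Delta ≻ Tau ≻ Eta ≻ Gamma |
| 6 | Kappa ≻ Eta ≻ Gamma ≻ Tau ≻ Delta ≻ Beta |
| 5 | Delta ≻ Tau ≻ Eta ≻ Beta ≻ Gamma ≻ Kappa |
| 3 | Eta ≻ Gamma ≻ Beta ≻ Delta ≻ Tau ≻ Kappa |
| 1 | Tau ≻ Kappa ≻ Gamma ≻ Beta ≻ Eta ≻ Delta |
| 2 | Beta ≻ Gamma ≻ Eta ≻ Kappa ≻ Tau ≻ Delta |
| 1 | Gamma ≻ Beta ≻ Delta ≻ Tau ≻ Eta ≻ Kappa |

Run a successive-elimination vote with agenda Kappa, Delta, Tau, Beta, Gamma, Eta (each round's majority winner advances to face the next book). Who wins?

Round 1: Kappa vs Delta — 16–9, Kappa advances.
Round 2: Kappa vs Tau — 15–10, Kappa advances.
Round 3: Kappa vs Beta — 7–18, Beta advances.
Round 4: Beta vs Gamma — 14–11, Beta advances.
Round 5: Beta vs Eta — 11–14, Eta advances.
The agenda winner is Eta.

Eta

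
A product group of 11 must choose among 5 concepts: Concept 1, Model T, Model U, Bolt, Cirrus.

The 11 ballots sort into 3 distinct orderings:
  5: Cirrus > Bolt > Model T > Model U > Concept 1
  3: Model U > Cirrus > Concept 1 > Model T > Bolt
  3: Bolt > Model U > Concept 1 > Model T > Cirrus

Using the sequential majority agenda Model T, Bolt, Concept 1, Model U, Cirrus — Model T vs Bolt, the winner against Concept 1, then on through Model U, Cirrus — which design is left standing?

Round 1: Model T vs Bolt — 3–8, Bolt advances.
Round 2: Bolt vs Concept 1 — 8–3, Bolt advances.
Round 3: Bolt vs Model U — 8–3, Bolt advances.
Round 4: Bolt vs Cirrus — 3–8, Cirrus advances.
Cirrus survives the agenda.

Cirrus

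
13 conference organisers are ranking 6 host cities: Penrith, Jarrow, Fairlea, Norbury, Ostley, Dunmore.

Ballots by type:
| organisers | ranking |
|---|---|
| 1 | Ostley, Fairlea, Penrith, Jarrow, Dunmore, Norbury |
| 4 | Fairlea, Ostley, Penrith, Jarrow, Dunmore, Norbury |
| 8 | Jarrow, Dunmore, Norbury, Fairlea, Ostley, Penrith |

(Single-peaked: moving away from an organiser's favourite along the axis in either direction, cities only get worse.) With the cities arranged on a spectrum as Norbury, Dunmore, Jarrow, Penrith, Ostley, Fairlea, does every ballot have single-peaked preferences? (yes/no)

Axis positions: Norbury=1, Dunmore=2, Jarrow=3, Penrith=4, Ostley=5, Fairlea=6.
Type 1 (peak Ostley at position 5): ranking walks positions 5-6-4-3-2-1, expanding outward from the peak — single-peaked.
Type 2 (peak Fairlea at position 6): ranking walks positions 6-5-4-3-2-1, expanding outward from the peak — single-peaked.
Type 3: ranking walks positions 3-2-1-6-5-4; Fairlea is ranked above Penrith even though Penrith lies between Fairlea and the peak Jarrow on the axis — preferences dip and rise again. Not single-peaked.
Type 3 violates single-peakedness, so the profile is not single-peaked on this axis.

no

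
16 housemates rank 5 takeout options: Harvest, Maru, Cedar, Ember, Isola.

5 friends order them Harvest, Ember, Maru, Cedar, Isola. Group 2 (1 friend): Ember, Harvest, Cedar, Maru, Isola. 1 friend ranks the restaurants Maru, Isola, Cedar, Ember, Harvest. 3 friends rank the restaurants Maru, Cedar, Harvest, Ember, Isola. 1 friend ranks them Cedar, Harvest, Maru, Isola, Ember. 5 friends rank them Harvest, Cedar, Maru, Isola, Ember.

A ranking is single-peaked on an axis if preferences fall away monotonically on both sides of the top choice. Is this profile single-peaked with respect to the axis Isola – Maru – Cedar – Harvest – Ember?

Axis positions: Isola=1, Maru=2, Cedar=3, Harvest=4, Ember=5.
Group 1: ranking walks positions 4-5-2-3-1; Maru is ranked above Cedar even though Cedar lies between Maru and the peak Harvest on the axis — preferences dip and rise again. Not single-peaked.
Group 2 (peak Ember at position 5): ranking walks positions 5-4-3-2-1, expanding outward from the peak — single-peaked.
Group 3: ranking walks positions 2-1-3-5-4; Ember is ranked above Harvest even though Harvest lies between Ember and the peak Maru on the axis — preferences dip and rise again. Not single-peaked.
Group 4 (peak Maru at position 2): ranking walks positions 2-3-4-5-1, expanding outward from the peak — single-peaked.
Group 5 (peak Cedar at position 3): ranking walks positions 3-4-2-1-5, expanding outward from the peak — single-peaked.
Group 6 (peak Harvest at position 4): ranking walks positions 4-3-2-1-5, expanding outward from the peak — single-peaked.
Group 1 violates single-peakedness, so the profile is not single-peaked on this axis.

no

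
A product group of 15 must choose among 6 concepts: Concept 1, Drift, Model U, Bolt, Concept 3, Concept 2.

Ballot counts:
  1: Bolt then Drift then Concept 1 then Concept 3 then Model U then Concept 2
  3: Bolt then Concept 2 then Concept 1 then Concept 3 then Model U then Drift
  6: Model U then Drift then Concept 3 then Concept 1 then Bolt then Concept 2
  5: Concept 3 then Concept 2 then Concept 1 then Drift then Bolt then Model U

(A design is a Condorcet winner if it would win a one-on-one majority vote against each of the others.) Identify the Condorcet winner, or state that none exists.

Pairwise majorities:
Concept 1 vs Drift: 8 to 7, Concept 1.
Concept 1 vs Model U: 1+3+5 = 9 for Concept 1, 6 for Model U — Concept 1 by 9–6.
Concept 1 vs Bolt: 6+5 = 11 for Concept 1, 4 for Bolt — Concept 1 by 11–4.
Concept 1 vs Concept 3: Concept 1 is ranked higher on 1+3 = 4 ballots, Concept 3 on 11. Concept 3 wins 11–4.
Concept 1 vs Concept 2: Concept 2 wins 8–7.
Drift vs Model U: Model U wins 9–6.
Drift–Bolt: Drift 11–4.
Drift vs Concept 3: 1+6 = 7 for Drift, 8 for Concept 3 — Concept 3 by 8–7.
Drift–Concept 2: Concept 2 8–7.
Model U vs Bolt: 6 to 9, Bolt.
Model U vs Concept 3: Concept 3, 9–6.
Model U–Concept 2: Concept 2 8–7.
Bolt vs Concept 3: 1+3 = 4 for Bolt, 11 for Concept 3 — Concept 3 by 11–4.
Bolt–Concept 2: Bolt 10–5.
Concept 3 vs Concept 2: 1+6+5 = 12 for Concept 3, 3 for Concept 2 — Concept 3 by 12–3.
Only Concept 3 has no losses; Concept 3 is the Condorcet winner.

Concept 3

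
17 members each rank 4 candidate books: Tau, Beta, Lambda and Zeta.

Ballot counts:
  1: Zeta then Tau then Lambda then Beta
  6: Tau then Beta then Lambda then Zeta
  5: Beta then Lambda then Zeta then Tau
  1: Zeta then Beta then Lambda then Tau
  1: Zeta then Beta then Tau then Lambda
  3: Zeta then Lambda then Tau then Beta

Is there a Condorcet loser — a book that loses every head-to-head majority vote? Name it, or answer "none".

none

Pairwise majorities:
Tau vs Beta: Tau preferred on 1+6+3 = 10 ballots; Tau wins 10–7.
Tau vs Lambda: Lambda wins 9–8.
Tau vs Zeta: Zeta, 11–6.
Beta vs Lambda: Beta is ranked higher on 6+5+1+1 = 13 ballots, Lambda on 4. Beta wins 13–4.
Beta–Zeta: Beta 11–6.
Lambda vs Zeta: 11 to 6, Lambda.
Each book has at least one pairwise win (Tau beats Beta; Beta beats Lambda; Lambda beats Tau; Zeta beats Tau) — no Condorcet loser.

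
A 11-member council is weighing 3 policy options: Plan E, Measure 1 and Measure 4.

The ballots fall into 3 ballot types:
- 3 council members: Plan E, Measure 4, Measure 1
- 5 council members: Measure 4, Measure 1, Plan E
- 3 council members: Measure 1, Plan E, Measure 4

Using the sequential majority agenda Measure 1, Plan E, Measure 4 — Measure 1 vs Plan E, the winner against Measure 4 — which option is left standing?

Measure 4

Round 1: Measure 1 vs Plan E — 8–3, Measure 1 advances.
Round 2: Measure 1 vs Measure 4 — 3–8, Measure 4 advances.
Measure 4 survives the agenda.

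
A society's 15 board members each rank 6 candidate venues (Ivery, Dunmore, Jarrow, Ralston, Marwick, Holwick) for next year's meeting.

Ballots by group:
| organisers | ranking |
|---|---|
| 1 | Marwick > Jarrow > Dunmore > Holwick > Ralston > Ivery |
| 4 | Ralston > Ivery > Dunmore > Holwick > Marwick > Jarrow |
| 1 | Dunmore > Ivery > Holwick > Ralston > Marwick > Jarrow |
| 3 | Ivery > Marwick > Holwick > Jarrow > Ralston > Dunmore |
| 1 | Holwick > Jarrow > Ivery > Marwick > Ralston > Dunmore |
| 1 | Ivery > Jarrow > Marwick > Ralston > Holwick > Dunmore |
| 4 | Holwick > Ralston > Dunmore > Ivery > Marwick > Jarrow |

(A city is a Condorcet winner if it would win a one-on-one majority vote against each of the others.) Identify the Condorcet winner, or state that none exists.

Check each pair by majority over 15 ballots:
Ivery vs Dunmore: Ivery, 9–6.
Ivery vs Jarrow: Ivery, 13–2.
Ivery vs Ralston: Ralston wins 9–6.
Ivery vs Marwick: Ivery, 14–1.
Ivery vs Holwick: Ivery, 9–6.
Dunmore vs Jarrow: 9 to 6, Dunmore.
Dunmore vs Ralston: Ralston, 13–2.
Dunmore vs Marwick: Dunmore is ranked higher on 4+1+4 = 9 ballots, Marwick on 6. Dunmore wins 9–6.
Dunmore vs Holwick: 6 to 9, Holwick.
Jarrow vs Ralston: 6 to 9, Ralston.
Jarrow vs Marwick: Marwick wins 13–2.
Jarrow vs Holwick: 1+1 = 2 for Jarrow, 13 for Holwick — Holwick by 13–2.
Ralston–Marwick: Ralston 9–6.
Ralston vs Holwick: Holwick, 10–5.
Marwick vs Holwick: Holwick wins 10–5.
Each city drops at least one matchup (Ivery loses to Ralston; Dunmore loses to Ivery; Jarrow loses to Ivery; Ralston loses to Holwick; Marwick loses to Ivery; Holwick loses to Ivery); the cycle Ivery → Holwick → Ralston → Ivery rules out a Condorcet winner.

none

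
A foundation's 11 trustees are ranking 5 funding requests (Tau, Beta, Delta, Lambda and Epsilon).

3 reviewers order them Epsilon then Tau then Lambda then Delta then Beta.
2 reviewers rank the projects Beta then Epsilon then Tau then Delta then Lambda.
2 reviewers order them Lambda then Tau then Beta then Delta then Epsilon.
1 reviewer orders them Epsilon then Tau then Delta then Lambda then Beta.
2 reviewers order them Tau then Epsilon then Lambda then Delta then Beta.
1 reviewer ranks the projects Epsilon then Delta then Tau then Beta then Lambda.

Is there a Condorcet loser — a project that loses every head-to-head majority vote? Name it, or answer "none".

Pairwise majorities:
Tau vs Beta: 9 to 2, Tau.
Tau vs Delta: Tau wins 10–1.
Tau vs Lambda: Tau wins 9–2.
Tau vs Epsilon: Epsilon wins 7–4.
Beta vs Delta: Delta, 7–4.
Beta–Lambda: Lambda 8–3.
Beta vs Epsilon: 2+2 = 4 for Beta, 7 for Epsilon — Epsilon by 7–4.
Delta vs Lambda: 4 to 7, Lambda.
Delta vs Epsilon: Epsilon, 9–2.
Lambda vs Epsilon: 2 for Lambda, 9 for Epsilon — Epsilon by 9–2.
Only Beta has no wins; Beta is the Condorcet loser.

Beta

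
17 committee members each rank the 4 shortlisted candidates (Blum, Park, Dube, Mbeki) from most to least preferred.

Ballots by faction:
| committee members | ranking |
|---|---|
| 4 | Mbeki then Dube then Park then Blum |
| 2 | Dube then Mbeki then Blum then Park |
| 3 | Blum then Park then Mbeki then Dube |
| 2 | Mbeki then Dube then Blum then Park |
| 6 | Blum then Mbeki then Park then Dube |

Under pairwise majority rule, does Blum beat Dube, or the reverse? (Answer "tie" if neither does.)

Blum

Ballots ranking Blum above Dube: 3 + 6 = 9.
Ballots ranking Dube above Blum: 17 − 9 = 8.
Blum wins the head-to-head 9–8.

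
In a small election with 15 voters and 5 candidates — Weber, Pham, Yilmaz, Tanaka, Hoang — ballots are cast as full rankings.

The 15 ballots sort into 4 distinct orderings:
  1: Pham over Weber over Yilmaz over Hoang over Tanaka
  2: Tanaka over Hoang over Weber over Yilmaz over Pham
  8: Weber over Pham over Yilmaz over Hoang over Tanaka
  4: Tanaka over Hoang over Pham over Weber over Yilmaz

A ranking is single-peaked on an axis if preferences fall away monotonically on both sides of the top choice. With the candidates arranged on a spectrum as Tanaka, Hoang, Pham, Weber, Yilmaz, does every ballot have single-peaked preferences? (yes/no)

no

Axis positions: Tanaka=1, Hoang=2, Pham=3, Weber=4, Yilmaz=5.
Type 1 (peak Pham at position 3): ranking walks positions 3-4-5-2-1, expanding outward from the peak — single-peaked.
Type 2: ranking walks positions 1-2-4-5-3; Weber is ranked above Pham even though Pham lies between Weber and the peak Tanaka on the axis — preferences dip and rise again. Not single-peaked.
Type 3 (peak Weber at position 4): ranking walks positions 4-3-5-2-1, expanding outward from the peak — single-peaked.
Type 4 (peak Tanaka at position 1): ranking walks positions 1-2-3-4-5, expanding outward from the peak — single-peaked.
Type 2 violates single-peakedness, so the profile is not single-peaked on this axis.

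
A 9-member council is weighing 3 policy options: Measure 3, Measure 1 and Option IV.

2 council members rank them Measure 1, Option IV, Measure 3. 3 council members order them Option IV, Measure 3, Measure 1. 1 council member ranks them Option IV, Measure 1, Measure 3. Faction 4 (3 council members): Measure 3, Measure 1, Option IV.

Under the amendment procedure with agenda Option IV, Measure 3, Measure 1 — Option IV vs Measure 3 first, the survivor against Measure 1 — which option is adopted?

Round 1: Option IV vs Measure 3 — 6–3, Option IV advances.
Round 2: Option IV vs Measure 1 — 4–5, Measure 1 advances.
Measure 1 survives the agenda.

Measure 1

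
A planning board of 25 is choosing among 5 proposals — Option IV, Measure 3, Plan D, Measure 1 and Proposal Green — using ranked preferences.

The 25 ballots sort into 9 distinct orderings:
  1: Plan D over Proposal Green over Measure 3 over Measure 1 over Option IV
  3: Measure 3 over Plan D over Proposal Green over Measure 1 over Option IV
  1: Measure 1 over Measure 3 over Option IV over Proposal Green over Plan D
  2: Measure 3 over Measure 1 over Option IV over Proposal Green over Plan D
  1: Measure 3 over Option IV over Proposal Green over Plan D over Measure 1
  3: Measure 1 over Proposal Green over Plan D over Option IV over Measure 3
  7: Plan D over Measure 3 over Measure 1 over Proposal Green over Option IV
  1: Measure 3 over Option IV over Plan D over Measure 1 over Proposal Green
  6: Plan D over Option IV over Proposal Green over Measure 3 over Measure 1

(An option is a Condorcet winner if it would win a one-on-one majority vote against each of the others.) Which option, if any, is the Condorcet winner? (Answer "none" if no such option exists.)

Plan D

Pairwise majorities:
Option IV vs Measure 3: Measure 3 wins 16–9.
Option IV vs Plan D: Option IV is ranked higher on 1+2+1+1 = 5 ballots, Plan D on 20. Plan D wins 20–5.
Option IV vs Measure 1: Option IV preferred on 1+1+6 = 8 ballots; Measure 1 wins 17–8.
Option IV vs Proposal Green: Proposal Green, 14–11.
Measure 3 vs Plan D: Measure 3 is ranked higher on 3+1+2+1+1 = 8 ballots, Plan D on 17. Plan D wins 17–8.
Measure 3 vs Measure 1: 21 for Measure 3, 4 for Measure 1 — Measure 3 by 21–4.
Measure 3 vs Proposal Green: Measure 3 preferred on 3+1+2+1+7+1 = 15 ballots; Measure 3 wins 15–10.
Plan D vs Measure 1: Plan D wins 19–6.
Plan D vs Proposal Green: Plan D, 18–7.
Measure 1 vs Proposal Green: Measure 1 is ranked higher on 1+2+3+7+1 = 14 ballots, Proposal Green on 11. Measure 1 wins 14–11.
Only Plan D has no losses; Plan D is the Condorcet winner.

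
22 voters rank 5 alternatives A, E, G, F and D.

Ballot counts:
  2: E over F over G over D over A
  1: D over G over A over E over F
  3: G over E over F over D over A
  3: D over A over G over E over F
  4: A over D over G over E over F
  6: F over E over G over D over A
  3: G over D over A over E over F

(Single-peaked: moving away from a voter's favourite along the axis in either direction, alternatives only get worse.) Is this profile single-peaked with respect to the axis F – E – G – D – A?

Axis positions: F=1, E=2, G=3, D=4, A=5.
Bloc 1 (peak E at position 2): ranking walks positions 2-1-3-4-5, expanding outward from the peak — single-peaked.
Bloc 2 (peak D at position 4): ranking walks positions 4-3-5-2-1, expanding outward from the peak — single-peaked.
Bloc 3 (peak G at position 3): ranking walks positions 3-2-1-4-5, expanding outward from the peak — single-peaked.
Bloc 4 (peak D at position 4): ranking walks positions 4-5-3-2-1, expanding outward from the peak — single-peaked.
Bloc 5 (peak A at position 5): ranking walks positions 5-4-3-2-1, expanding outward from the peak — single-peaked.
Bloc 6 (peak F at position 1): ranking walks positions 1-2-3-4-5, expanding outward from the peak — single-peaked.
Bloc 7 (peak G at position 3): ranking walks positions 3-4-5-2-1, expanding outward from the peak — single-peaked.
Every ranking is single-peaked on this axis.

yes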